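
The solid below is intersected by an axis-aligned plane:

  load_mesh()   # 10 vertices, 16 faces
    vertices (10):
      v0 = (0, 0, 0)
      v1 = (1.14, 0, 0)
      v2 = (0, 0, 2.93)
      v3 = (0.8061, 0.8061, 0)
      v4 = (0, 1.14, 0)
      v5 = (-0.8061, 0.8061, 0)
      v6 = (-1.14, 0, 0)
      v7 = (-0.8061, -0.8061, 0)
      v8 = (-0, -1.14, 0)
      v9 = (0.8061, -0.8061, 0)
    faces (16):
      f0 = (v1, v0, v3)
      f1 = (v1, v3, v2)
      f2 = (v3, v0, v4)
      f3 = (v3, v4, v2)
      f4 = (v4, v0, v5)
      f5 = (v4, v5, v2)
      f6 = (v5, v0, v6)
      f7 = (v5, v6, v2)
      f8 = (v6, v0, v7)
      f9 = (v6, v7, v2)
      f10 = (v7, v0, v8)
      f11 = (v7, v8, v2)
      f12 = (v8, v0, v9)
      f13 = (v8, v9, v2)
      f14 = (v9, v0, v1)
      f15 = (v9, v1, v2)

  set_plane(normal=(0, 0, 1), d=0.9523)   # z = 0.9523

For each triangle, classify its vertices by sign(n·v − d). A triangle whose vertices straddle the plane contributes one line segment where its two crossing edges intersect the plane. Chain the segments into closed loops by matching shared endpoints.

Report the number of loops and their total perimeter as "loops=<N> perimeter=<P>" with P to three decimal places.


loops=1 perimeter=4.711

Straddling triangles (8 of 16):
  (v1,v3,v2) [--+] → (0.544104, 0.544104, 0.9523)–(0.769481, 0, 0.9523)  len=0.5889
  (v3,v4,v2) [--+] → (0, 0.769481, 0.9523)–(0.544104, 0.544104, 0.9523)  len=0.5889
  (v4,v5,v2) [--+] → (-0.544104, 0.544104, 0.9523)–(0, 0.769481, 0.9523)  len=0.5889
  (v5,v6,v2) [--+] → (-0.769481, 0, 0.9523)–(-0.544104, 0.544104, 0.9523)  len=0.5889
  (v6,v7,v2) [--+] → (-0.544104, -0.544104, 0.9523)–(-0.769481, 0, 0.9523)  len=0.5889
  (v7,v8,v2) [--+] → (0, -0.769481, 0.9523)–(-0.544104, -0.544104, 0.9523)  len=0.5889
  (v8,v9,v2) [--+] → (0.544104, -0.544104, 0.9523)–(0, -0.769481, 0.9523)  len=0.5889
  (v9,v1,v2) [--+] → (0.769481, 0, 0.9523)–(0.544104, -0.544104, 0.9523)  len=0.5889

Chained into 1 loop(s):
  loop 1: 8 segments, perimeter = 4.7115
Total perimeter = 4.711


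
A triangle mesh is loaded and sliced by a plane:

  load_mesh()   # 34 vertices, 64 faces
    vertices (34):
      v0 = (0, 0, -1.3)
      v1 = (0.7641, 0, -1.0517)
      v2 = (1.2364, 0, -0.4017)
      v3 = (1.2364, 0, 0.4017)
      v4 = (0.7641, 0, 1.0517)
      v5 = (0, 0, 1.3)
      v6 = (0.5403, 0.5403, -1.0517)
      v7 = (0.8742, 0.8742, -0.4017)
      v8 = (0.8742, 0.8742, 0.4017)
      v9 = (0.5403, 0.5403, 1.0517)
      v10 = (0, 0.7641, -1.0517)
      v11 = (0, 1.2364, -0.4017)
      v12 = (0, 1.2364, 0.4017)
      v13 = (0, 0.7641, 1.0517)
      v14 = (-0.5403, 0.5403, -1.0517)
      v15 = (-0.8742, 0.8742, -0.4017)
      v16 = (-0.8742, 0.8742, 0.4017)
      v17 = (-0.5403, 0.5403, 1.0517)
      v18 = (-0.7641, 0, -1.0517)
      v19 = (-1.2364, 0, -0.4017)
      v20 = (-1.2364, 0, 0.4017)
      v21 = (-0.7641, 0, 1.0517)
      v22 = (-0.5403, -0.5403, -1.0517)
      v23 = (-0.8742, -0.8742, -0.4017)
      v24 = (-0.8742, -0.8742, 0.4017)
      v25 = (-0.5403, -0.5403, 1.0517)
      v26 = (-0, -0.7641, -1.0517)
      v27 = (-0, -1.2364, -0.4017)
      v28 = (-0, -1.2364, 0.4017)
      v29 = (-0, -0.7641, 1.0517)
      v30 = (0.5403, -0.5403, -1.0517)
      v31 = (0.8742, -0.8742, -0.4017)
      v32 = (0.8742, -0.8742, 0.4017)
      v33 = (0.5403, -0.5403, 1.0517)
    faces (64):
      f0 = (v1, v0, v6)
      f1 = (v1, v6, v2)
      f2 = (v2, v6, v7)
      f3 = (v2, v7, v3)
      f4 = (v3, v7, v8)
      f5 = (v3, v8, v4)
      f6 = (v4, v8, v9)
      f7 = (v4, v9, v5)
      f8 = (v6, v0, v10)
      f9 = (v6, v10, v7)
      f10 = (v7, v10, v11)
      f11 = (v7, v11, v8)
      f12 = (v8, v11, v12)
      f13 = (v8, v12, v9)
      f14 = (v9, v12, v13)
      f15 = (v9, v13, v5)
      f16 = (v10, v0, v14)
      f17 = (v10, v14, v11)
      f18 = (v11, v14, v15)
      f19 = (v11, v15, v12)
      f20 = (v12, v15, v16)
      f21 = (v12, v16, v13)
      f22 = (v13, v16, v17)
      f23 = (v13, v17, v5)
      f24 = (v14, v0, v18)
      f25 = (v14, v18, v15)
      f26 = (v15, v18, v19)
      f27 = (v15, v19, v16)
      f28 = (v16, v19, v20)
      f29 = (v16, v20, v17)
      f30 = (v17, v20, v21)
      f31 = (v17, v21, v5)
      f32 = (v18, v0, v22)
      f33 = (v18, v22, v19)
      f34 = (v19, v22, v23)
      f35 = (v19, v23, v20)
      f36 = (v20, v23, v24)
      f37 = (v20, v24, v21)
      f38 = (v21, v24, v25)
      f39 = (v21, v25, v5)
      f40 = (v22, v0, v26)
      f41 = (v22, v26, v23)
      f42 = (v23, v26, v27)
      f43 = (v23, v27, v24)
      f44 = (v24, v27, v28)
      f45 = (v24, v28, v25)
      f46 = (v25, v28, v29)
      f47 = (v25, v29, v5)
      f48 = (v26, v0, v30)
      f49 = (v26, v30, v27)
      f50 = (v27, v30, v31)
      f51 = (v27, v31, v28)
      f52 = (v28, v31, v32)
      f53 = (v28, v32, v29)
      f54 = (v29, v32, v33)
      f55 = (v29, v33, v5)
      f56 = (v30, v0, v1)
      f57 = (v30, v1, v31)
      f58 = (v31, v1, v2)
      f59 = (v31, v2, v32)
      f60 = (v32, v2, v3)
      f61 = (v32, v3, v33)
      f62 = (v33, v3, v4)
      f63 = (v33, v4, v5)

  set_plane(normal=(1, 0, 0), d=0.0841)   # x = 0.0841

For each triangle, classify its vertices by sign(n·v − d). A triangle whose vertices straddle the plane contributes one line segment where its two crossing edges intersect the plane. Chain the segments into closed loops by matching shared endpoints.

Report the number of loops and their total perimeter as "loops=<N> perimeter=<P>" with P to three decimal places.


Straddling triangles (20 of 64):
  (v1,v0,v6) [+-+] → (0.0841, 0, -1.27267)–(0.0841, 0.0841, -1.26135)  len=0.0849
  (v4,v9,v5) [++-] → (0.0841, 0.0841, 1.26135)–(0.0841, 0, 1.27267)  len=0.0849
  (v6,v0,v10) [+--] → (0.0841, 0.0841, -1.26135)–(0.0841, 0.729265, -1.0517)  len=0.6784
  (v6,v10,v7) [+-+] → (0.0841, 0.729265, -1.0517)–(0.0841, 0.774692, -0.989169)  len=0.0773
  (v7,v10,v11) [+--] → (0.0841, 0.774692, -0.989169)–(0.0841, 1.20156, -0.4017)  len=0.7262
  (v7,v11,v8) [+-+] → (0.0841, 1.20156, -0.4017)–(0.0841, 1.20156, -0.324411)  len=0.0773
  (v8,v11,v12) [+--] → (0.0841, 1.20156, -0.324411)–(0.0841, 1.20156, 0.4017)  len=0.7261
  (v8,v12,v9) [+-+] → (0.0841, 1.20156, 0.4017)–(0.0841, 1.12805, 0.502875)  len=0.1251
  (v9,v12,v13) [+--] → (0.0841, 1.12805, 0.502875)–(0.0841, 0.729265, 1.0517)  len=0.6784
  (v9,v13,v5) [+--] → (0.0841, 0.729265, 1.0517)–(0.0841, 0.0841, 1.26135)  len=0.6784
  (v26,v0,v30) [--+] → (0.0841, -0.0841, -1.26135)–(0.0841, -0.729265, -1.0517)  len=0.6784
  (v26,v30,v27) [-+-] → (0.0841, -0.729265, -1.0517)–(0.0841, -1.12805, -0.502875)  len=0.6784
  (v27,v30,v31) [-++] → (0.0841, -1.12805, -0.502875)–(0.0841, -1.20156, -0.4017)  len=0.1251
  (v27,v31,v28) [-+-] → (0.0841, -1.20156, -0.4017)–(0.0841, -1.20156, 0.324411)  len=0.7261
  (v28,v31,v32) [-++] → (0.0841, -1.20156, 0.324411)–(0.0841, -1.20156, 0.4017)  len=0.0773
  (v28,v32,v29) [-+-] → (0.0841, -1.20156, 0.4017)–(0.0841, -0.774692, 0.989169)  len=0.7262
  (v29,v32,v33) [-++] → (0.0841, -0.774692, 0.989169)–(0.0841, -0.729265, 1.0517)  len=0.0773
  (v29,v33,v5) [-+-] → (0.0841, -0.729265, 1.0517)–(0.0841, -0.0841, 1.26135)  len=0.6784
  (v30,v0,v1) [+-+] → (0.0841, -0.0841, -1.26135)–(0.0841, 0, -1.27267)  len=0.0849
  (v33,v4,v5) [++-] → (0.0841, 0, 1.27267)–(0.0841, -0.0841, 1.26135)  len=0.0849

Chained into 1 loop(s):
  loop 1: 20 segments, perimeter = 7.8736
Total perimeter = 7.874

loops=1 perimeter=7.874


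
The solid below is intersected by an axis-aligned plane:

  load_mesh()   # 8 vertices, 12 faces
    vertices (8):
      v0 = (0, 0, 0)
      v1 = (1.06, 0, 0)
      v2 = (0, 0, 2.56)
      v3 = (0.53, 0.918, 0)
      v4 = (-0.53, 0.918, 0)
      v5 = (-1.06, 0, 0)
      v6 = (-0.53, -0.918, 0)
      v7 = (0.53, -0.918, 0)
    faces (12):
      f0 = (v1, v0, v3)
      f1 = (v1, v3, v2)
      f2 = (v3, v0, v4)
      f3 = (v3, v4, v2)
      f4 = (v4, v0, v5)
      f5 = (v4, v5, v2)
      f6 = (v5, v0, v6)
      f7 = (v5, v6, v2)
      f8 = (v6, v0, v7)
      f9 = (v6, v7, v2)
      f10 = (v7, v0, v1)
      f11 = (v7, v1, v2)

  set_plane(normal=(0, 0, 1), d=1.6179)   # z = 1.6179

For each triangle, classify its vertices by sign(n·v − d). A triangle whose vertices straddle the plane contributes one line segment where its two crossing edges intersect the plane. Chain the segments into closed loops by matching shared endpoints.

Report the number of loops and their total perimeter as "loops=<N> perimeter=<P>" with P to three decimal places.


Straddling triangles (6 of 12):
  (v1,v3,v2) [--+] → (0.195044, 0.337831, 1.6179)–(0.390088, 0, 1.6179)  len=0.3901
  (v3,v4,v2) [--+] → (-0.195044, 0.337831, 1.6179)–(0.195044, 0.337831, 1.6179)  len=0.3901
  (v4,v5,v2) [--+] → (-0.390088, 0, 1.6179)–(-0.195044, 0.337831, 1.6179)  len=0.3901
  (v5,v6,v2) [--+] → (-0.195044, -0.337831, 1.6179)–(-0.390088, 0, 1.6179)  len=0.3901
  (v6,v7,v2) [--+] → (0.195044, -0.337831, 1.6179)–(-0.195044, -0.337831, 1.6179)  len=0.3901
  (v7,v1,v2) [--+] → (0.390088, 0, 1.6179)–(0.195044, -0.337831, 1.6179)  len=0.3901

Chained into 1 loop(s):
  loop 1: 6 segments, perimeter = 2.3405
Total perimeter = 2.341

loops=1 perimeter=2.341


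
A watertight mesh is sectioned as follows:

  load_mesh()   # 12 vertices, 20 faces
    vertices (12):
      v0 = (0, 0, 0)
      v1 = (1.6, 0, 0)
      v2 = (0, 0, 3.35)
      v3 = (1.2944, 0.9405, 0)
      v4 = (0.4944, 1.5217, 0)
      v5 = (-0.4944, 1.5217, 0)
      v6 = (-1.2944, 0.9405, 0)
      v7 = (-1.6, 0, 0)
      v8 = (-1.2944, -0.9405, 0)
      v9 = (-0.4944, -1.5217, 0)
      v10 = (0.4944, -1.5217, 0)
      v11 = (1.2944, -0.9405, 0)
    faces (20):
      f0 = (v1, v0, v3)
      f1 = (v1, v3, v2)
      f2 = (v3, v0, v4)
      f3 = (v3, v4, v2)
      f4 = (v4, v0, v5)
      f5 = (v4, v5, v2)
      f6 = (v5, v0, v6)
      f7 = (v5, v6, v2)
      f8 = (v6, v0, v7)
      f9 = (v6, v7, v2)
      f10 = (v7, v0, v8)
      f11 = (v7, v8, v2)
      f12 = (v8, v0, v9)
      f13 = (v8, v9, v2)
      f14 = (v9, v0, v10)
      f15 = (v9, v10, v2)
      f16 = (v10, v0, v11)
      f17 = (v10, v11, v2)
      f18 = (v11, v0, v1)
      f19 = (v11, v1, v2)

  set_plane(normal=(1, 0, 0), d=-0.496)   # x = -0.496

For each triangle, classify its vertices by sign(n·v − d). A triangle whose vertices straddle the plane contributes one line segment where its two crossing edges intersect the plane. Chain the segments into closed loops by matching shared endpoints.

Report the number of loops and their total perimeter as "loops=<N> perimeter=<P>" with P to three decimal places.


Straddling triangles (8 of 20):
  (v5,v0,v6) [++-] → (-0.496, 0.360389, 0)–(-0.496, 1.52054, 0)  len=1.1601
  (v5,v6,v2) [+-+] → (-0.496, 1.52054, 0)–(-0.496, 0.360389, 2.06632)  len=2.3697
  (v6,v0,v7) [-+-] → (-0.496, 0.360389, 0)–(-0.496, 0, 0)  len=0.3604
  (v6,v7,v2) [--+] → (-0.496, 0, 2.3115)–(-0.496, 0.360389, 2.06632)  len=0.4359
  (v7,v0,v8) [-+-] → (-0.496, 0, 0)–(-0.496, -0.360389, 0)  len=0.3604
  (v7,v8,v2) [--+] → (-0.496, -0.360389, 2.06632)–(-0.496, 0, 2.3115)  len=0.4359
  (v8,v0,v9) [-++] → (-0.496, -0.360389, 0)–(-0.496, -1.52054, 0)  len=1.1601
  (v8,v9,v2) [-++] → (-0.496, -1.52054, 0)–(-0.496, -0.360389, 2.06632)  len=2.3697

Chained into 1 loop(s):
  loop 1: 8 segments, perimeter = 8.6523
Total perimeter = 8.652

loops=1 perimeter=8.652


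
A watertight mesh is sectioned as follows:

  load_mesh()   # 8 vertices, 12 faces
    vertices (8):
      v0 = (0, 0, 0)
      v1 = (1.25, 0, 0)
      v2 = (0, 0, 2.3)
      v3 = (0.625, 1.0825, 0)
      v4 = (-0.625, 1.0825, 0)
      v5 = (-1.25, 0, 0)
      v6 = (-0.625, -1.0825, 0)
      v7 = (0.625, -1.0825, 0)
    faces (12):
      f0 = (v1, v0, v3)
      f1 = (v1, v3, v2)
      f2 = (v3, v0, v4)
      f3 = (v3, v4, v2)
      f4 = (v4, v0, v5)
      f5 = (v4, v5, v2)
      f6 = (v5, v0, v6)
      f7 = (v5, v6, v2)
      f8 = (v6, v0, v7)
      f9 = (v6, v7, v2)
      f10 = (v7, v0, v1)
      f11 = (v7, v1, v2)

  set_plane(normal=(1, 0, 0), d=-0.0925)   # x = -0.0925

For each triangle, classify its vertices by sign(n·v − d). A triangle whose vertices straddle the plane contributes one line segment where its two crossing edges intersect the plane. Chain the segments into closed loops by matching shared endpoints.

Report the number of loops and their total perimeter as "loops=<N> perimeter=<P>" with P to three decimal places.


Straddling triangles (8 of 12):
  (v3,v0,v4) [++-] → (-0.0925, 0.16021, 0)–(-0.0925, 1.0825, 0)  len=0.9223
  (v3,v4,v2) [+-+] → (-0.0925, 1.0825, 0)–(-0.0925, 0.16021, 1.9596)  len=2.1658
  (v4,v0,v5) [-+-] → (-0.0925, 0.16021, 0)–(-0.0925, 0, 0)  len=0.1602
  (v4,v5,v2) [--+] → (-0.0925, 0, 2.1298)–(-0.0925, 0.16021, 1.9596)  len=0.2337
  (v5,v0,v6) [-+-] → (-0.0925, 0, 0)–(-0.0925, -0.16021, 0)  len=0.1602
  (v5,v6,v2) [--+] → (-0.0925, -0.16021, 1.9596)–(-0.0925, 0, 2.1298)  len=0.2337
  (v6,v0,v7) [-++] → (-0.0925, -0.16021, 0)–(-0.0925, -1.0825, 0)  len=0.9223
  (v6,v7,v2) [-++] → (-0.0925, -1.0825, 0)–(-0.0925, -0.16021, 1.9596)  len=2.1658

Chained into 1 loop(s):
  loop 1: 8 segments, perimeter = 6.9641
Total perimeter = 6.964

loops=1 perimeter=6.964


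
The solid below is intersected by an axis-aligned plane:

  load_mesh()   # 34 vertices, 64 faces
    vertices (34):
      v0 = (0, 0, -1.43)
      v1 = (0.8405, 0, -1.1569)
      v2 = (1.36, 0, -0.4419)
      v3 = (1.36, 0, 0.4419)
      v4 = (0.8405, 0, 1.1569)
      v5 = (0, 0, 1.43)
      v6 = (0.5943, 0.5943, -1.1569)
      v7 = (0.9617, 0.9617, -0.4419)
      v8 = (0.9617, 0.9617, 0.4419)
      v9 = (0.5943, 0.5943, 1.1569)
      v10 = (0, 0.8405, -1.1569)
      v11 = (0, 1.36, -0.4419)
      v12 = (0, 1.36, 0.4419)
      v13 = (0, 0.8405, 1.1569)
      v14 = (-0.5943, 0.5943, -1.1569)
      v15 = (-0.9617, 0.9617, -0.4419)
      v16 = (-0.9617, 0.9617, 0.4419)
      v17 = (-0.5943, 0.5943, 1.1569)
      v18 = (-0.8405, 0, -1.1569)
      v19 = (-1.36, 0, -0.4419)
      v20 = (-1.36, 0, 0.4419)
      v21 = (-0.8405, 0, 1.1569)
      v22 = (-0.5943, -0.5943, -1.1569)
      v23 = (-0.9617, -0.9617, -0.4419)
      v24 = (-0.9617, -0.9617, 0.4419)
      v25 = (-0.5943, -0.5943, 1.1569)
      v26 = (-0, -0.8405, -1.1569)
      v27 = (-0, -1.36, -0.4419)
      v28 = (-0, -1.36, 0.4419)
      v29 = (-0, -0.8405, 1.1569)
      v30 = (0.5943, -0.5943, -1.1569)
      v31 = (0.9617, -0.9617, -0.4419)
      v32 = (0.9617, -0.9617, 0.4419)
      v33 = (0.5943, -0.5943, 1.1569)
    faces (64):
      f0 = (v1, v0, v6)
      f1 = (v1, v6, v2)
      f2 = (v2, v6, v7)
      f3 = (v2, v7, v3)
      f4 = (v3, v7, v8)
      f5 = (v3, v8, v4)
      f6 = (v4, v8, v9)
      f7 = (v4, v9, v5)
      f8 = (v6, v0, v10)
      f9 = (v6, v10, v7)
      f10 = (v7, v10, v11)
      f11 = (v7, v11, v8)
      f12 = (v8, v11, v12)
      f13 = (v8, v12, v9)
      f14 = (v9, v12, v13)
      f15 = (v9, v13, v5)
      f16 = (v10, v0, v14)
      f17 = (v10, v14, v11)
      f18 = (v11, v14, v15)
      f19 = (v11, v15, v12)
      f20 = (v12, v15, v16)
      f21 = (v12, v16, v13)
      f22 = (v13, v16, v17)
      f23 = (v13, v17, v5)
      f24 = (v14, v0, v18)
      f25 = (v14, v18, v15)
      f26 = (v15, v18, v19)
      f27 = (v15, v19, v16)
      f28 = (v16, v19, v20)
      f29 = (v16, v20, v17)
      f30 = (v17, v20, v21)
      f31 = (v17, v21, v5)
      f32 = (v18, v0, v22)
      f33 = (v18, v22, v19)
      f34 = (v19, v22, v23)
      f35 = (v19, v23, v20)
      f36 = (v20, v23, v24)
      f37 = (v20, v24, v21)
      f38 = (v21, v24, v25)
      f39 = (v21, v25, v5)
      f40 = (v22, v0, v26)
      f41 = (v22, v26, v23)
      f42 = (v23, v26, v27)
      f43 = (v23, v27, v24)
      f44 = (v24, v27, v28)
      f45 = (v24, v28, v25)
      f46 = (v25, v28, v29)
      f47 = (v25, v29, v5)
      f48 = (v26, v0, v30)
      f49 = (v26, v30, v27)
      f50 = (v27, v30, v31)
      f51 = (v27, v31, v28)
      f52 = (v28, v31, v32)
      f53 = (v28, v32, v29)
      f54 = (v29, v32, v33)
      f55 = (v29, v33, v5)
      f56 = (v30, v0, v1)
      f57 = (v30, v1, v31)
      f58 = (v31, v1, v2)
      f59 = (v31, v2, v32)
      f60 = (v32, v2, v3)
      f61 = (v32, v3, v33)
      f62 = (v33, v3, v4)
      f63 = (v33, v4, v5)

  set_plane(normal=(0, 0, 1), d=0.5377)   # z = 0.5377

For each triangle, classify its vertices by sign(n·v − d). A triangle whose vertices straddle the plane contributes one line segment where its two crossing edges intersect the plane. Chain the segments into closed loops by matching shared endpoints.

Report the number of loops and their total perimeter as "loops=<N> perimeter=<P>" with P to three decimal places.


Straddling triangles (16 of 64):
  (v3,v8,v4) [--+] → (0.945461, 0.832846, 0.5377)–(1.29039, 0, 0.5377)  len=0.9014
  (v4,v8,v9) [+-+] → (0.945461, 0.832846, 0.5377)–(0.912474, 0.912474, 0.5377)  len=0.0862
  (v8,v12,v9) [--+] → (0.0796279, 1.25741, 0.5377)–(0.912474, 0.912474, 0.5377)  len=0.9014
  (v9,v12,v13) [+-+] → (0.0796279, 1.25741, 0.5377)–(0, 1.29039, 0.5377)  len=0.0862
  (v12,v16,v13) [--+] → (-0.832846, 0.945461, 0.5377)–(0, 1.29039, 0.5377)  len=0.9014
  (v13,v16,v17) [+-+] → (-0.832846, 0.945461, 0.5377)–(-0.912474, 0.912474, 0.5377)  len=0.0862
  (v16,v20,v17) [--+] → (-1.25741, 0.0796279, 0.5377)–(-0.912474, 0.912474, 0.5377)  len=0.9014
  (v17,v20,v21) [+-+] → (-1.25741, 0.0796279, 0.5377)–(-1.29039, 0, 0.5377)  len=0.0862
  (v20,v24,v21) [--+] → (-0.945461, -0.832846, 0.5377)–(-1.29039, 0, 0.5377)  len=0.9014
  (v21,v24,v25) [+-+] → (-0.945461, -0.832846, 0.5377)–(-0.912474, -0.912474, 0.5377)  len=0.0862
  (v24,v28,v25) [--+] → (-0.0796279, -1.25741, 0.5377)–(-0.912474, -0.912474, 0.5377)  len=0.9014
  (v25,v28,v29) [+-+] → (-0.0796279, -1.25741, 0.5377)–(0, -1.29039, 0.5377)  len=0.0862
  (v28,v32,v29) [--+] → (0.832846, -0.945461, 0.5377)–(0, -1.29039, 0.5377)  len=0.9014
  (v29,v32,v33) [+-+] → (0.832846, -0.945461, 0.5377)–(0.912474, -0.912474, 0.5377)  len=0.0862
  (v32,v3,v33) [--+] → (1.25741, -0.0796279, 0.5377)–(0.912474, -0.912474, 0.5377)  len=0.9014
  (v33,v3,v4) [+-+] → (1.25741, -0.0796279, 0.5377)–(1.29039, 0, 0.5377)  len=0.0862

Chained into 1 loop(s):
  loop 1: 16 segments, perimeter = 7.9011
Total perimeter = 7.901

loops=1 perimeter=7.901


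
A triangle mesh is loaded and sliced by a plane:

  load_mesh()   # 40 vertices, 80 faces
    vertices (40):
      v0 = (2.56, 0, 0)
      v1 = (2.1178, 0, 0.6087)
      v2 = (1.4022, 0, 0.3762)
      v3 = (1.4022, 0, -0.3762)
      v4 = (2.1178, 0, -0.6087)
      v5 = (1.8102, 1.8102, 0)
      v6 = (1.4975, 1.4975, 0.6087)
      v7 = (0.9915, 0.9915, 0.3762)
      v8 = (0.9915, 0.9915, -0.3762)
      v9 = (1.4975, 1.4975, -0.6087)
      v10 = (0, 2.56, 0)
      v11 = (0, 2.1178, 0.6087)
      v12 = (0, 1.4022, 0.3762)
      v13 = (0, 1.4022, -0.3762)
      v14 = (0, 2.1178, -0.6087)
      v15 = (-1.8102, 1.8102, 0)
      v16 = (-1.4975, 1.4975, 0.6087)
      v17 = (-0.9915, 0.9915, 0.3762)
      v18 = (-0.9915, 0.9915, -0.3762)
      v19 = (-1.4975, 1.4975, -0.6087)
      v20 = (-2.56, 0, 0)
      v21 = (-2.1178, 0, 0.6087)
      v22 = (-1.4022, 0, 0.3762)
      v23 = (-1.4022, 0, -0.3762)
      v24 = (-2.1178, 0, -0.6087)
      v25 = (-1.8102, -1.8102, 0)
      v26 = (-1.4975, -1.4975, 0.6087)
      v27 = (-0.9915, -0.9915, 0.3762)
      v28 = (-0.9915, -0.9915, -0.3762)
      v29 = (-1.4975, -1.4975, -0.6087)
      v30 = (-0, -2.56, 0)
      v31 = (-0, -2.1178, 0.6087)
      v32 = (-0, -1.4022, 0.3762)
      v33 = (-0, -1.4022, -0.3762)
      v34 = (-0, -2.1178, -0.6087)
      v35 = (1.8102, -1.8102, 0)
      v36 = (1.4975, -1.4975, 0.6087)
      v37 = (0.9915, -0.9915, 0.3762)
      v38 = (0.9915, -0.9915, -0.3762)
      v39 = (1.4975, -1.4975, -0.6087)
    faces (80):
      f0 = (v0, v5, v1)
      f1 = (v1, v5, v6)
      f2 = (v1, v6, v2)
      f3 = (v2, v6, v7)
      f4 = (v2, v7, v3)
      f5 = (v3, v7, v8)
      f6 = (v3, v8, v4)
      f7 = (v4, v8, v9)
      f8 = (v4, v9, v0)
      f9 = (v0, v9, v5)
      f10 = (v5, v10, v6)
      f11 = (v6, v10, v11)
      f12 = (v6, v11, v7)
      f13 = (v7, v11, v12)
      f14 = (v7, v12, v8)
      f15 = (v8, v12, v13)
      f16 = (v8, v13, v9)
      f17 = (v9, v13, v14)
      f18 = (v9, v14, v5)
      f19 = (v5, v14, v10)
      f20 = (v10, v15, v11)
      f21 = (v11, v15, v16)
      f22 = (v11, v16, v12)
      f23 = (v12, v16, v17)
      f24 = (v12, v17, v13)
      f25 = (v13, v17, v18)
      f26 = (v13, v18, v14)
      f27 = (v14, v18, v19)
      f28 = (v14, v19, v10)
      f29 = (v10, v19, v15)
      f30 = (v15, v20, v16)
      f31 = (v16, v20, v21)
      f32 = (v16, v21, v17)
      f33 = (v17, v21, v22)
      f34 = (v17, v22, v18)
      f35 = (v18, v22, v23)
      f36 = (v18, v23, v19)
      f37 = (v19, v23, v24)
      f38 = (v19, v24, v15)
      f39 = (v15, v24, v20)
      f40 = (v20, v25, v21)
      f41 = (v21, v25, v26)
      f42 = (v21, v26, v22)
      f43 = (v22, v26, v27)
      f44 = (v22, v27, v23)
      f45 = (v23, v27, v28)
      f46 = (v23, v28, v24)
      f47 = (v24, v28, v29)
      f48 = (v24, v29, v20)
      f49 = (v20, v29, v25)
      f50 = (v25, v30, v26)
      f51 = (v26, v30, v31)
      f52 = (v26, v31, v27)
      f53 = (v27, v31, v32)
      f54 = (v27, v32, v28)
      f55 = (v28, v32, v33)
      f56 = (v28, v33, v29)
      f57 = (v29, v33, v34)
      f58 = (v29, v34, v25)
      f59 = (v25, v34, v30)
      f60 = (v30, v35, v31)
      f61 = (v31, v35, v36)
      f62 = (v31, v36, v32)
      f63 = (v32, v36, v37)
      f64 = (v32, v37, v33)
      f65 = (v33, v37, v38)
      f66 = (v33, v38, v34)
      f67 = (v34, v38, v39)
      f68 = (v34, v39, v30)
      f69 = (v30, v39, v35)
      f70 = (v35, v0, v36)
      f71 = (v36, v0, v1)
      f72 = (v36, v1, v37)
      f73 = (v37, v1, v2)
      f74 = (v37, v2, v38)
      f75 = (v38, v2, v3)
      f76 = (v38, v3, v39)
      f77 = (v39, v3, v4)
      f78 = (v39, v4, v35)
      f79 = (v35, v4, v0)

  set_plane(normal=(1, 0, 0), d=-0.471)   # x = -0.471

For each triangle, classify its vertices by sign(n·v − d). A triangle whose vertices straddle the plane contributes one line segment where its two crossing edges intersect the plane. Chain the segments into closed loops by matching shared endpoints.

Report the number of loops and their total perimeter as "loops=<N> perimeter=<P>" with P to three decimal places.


loops=2 perimeter=7.524

Straddling triangles (20 of 80):
  (v10,v15,v11) [+-+] → (-0.471, 2.36491, 0)–(-0.471, 2.03776, 0.450321)  len=0.5566
  (v11,v15,v16) [+--] → (-0.471, 2.03776, 0.450321)–(-0.471, 1.9227, 0.6087)  len=0.1958
  (v11,v16,v12) [+-+] → (-0.471, 1.9227, 0.6087)–(-0.471, 1.43217, 0.449327)  len=0.5158
  (v12,v16,v17) [+--] → (-0.471, 1.43217, 0.449327)–(-0.471, 1.2071, 0.3762)  len=0.2367
  (v12,v17,v13) [+-+] → (-0.471, 1.2071, 0.3762)–(-0.471, 1.2071, -0.0187815)  len=0.3950
  (v13,v17,v18) [+--] → (-0.471, 1.2071, -0.0187815)–(-0.471, 1.2071, -0.3762)  len=0.3574
  (v13,v18,v14) [+-+] → (-0.471, 1.2071, -0.3762)–(-0.471, 1.58276, -0.498254)  len=0.3950
  (v14,v18,v19) [+--] → (-0.471, 1.58276, -0.498254)–(-0.471, 1.9227, -0.6087)  len=0.3574
  (v14,v19,v10) [+-+] → (-0.471, 1.9227, -0.6087)–(-0.471, 2.22582, -0.191451)  len=0.5157
  (v10,v19,v15) [+--] → (-0.471, 2.22582, -0.191451)–(-0.471, 2.36491, 0)  len=0.2366
  (v25,v30,v26) [-+-] → (-0.471, -2.36491, 0)–(-0.471, -2.22582, 0.191451)  len=0.2366
  (v26,v30,v31) [-++] → (-0.471, -2.22582, 0.191451)–(-0.471, -1.9227, 0.6087)  len=0.5157
  (v26,v31,v27) [-+-] → (-0.471, -1.9227, 0.6087)–(-0.471, -1.58276, 0.498254)  len=0.3574
  (v27,v31,v32) [-++] → (-0.471, -1.58276, 0.498254)–(-0.471, -1.2071, 0.3762)  len=0.3950
  (v27,v32,v28) [-+-] → (-0.471, -1.2071, 0.3762)–(-0.471, -1.2071, 0.0187815)  len=0.3574
  (v28,v32,v33) [-++] → (-0.471, -1.2071, 0.0187815)–(-0.471, -1.2071, -0.3762)  len=0.3950
  (v28,v33,v29) [-+-] → (-0.471, -1.2071, -0.3762)–(-0.471, -1.43217, -0.449327)  len=0.2367
  (v29,v33,v34) [-++] → (-0.471, -1.43217, -0.449327)–(-0.471, -1.9227, -0.6087)  len=0.5158
  (v29,v34,v25) [-+-] → (-0.471, -1.9227, -0.6087)–(-0.471, -2.03776, -0.450321)  len=0.1958
  (v25,v34,v30) [-++] → (-0.471, -2.03776, -0.450321)–(-0.471, -2.36491, 0)  len=0.5566

Chained into 2 loop(s):
  loop 1: 10 segments, perimeter = 3.7620
  loop 2: 10 segments, perimeter = 3.7620
Total perimeter = 7.524


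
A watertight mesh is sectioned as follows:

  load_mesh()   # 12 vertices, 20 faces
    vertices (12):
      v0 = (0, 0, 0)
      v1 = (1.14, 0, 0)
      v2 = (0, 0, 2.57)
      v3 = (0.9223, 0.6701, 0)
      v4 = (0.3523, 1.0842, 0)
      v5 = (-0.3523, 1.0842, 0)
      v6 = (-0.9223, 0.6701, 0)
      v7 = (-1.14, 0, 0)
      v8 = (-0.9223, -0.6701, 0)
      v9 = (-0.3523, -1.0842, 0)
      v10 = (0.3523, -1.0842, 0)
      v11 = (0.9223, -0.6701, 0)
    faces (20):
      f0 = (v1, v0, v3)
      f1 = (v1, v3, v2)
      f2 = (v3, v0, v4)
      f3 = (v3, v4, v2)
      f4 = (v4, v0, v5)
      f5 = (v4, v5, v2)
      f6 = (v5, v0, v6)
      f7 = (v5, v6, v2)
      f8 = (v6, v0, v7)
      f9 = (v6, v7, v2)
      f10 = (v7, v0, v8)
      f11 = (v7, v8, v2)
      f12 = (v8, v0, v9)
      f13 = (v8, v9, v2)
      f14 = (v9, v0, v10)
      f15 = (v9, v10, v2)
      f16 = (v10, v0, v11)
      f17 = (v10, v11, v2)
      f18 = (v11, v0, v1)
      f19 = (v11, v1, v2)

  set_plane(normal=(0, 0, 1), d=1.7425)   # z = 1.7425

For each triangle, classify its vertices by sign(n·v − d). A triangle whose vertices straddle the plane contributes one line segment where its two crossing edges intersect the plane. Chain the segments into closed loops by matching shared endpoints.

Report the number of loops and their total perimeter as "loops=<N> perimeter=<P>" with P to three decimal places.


Straddling triangles (10 of 20):
  (v1,v3,v2) [--+] → (0.296966, 0.215762, 1.7425)–(0.367062, 0, 1.7425)  len=0.2269
  (v3,v4,v2) [--+] → (0.113435, 0.349096, 1.7425)–(0.296966, 0.215762, 1.7425)  len=0.2269
  (v4,v5,v2) [--+] → (-0.113435, 0.349096, 1.7425)–(0.113435, 0.349096, 1.7425)  len=0.2269
  (v5,v6,v2) [--+] → (-0.296966, 0.215762, 1.7425)–(-0.113435, 0.349096, 1.7425)  len=0.2269
  (v6,v7,v2) [--+] → (-0.367062, 0, 1.7425)–(-0.296966, 0.215762, 1.7425)  len=0.2269
  (v7,v8,v2) [--+] → (-0.296966, -0.215762, 1.7425)–(-0.367062, 0, 1.7425)  len=0.2269
  (v8,v9,v2) [--+] → (-0.113435, -0.349096, 1.7425)–(-0.296966, -0.215762, 1.7425)  len=0.2269
  (v9,v10,v2) [--+] → (0.113435, -0.349096, 1.7425)–(-0.113435, -0.349096, 1.7425)  len=0.2269
  (v10,v11,v2) [--+] → (0.296966, -0.215762, 1.7425)–(0.113435, -0.349096, 1.7425)  len=0.2269
  (v11,v1,v2) [--+] → (0.367062, 0, 1.7425)–(0.296966, -0.215762, 1.7425)  len=0.2269

Chained into 1 loop(s):
  loop 1: 10 segments, perimeter = 2.2686
Total perimeter = 2.269

loops=1 perimeter=2.269


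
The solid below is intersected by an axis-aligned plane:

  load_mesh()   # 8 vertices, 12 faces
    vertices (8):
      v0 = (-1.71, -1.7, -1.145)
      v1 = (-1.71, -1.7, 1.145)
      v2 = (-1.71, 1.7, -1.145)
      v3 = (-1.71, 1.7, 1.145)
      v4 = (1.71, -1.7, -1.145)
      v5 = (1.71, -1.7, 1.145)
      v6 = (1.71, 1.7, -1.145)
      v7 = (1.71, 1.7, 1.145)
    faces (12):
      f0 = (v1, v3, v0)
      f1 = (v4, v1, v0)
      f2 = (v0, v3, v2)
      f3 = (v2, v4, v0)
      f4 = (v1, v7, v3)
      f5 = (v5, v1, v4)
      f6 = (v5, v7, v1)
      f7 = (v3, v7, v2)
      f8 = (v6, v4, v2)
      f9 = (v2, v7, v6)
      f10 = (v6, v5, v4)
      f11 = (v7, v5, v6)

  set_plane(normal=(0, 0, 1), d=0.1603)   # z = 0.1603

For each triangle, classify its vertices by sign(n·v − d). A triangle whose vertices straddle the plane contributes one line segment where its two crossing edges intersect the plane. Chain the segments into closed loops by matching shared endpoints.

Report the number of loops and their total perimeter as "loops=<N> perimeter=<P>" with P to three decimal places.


loops=1 perimeter=13.640

Straddling triangles (8 of 12):
  (v1,v3,v0) [++-] → (-1.71, 0.238, 0.1603)–(-1.71, -1.7, 0.1603)  len=1.9380
  (v4,v1,v0) [-+-] → (-0.2394, -1.7, 0.1603)–(-1.71, -1.7, 0.1603)  len=1.4706
  (v0,v3,v2) [-+-] → (-1.71, 0.238, 0.1603)–(-1.71, 1.7, 0.1603)  len=1.4620
  (v5,v1,v4) [++-] → (-0.2394, -1.7, 0.1603)–(1.71, -1.7, 0.1603)  len=1.9494
  (v3,v7,v2) [++-] → (0.2394, 1.7, 0.1603)–(-1.71, 1.7, 0.1603)  len=1.9494
  (v2,v7,v6) [-+-] → (0.2394, 1.7, 0.1603)–(1.71, 1.7, 0.1603)  len=1.4706
  (v6,v5,v4) [-+-] → (1.71, -0.238, 0.1603)–(1.71, -1.7, 0.1603)  len=1.4620
  (v7,v5,v6) [++-] → (1.71, -0.238, 0.1603)–(1.71, 1.7, 0.1603)  len=1.9380

Chained into 1 loop(s):
  loop 1: 8 segments, perimeter = 13.6400
Total perimeter = 13.640


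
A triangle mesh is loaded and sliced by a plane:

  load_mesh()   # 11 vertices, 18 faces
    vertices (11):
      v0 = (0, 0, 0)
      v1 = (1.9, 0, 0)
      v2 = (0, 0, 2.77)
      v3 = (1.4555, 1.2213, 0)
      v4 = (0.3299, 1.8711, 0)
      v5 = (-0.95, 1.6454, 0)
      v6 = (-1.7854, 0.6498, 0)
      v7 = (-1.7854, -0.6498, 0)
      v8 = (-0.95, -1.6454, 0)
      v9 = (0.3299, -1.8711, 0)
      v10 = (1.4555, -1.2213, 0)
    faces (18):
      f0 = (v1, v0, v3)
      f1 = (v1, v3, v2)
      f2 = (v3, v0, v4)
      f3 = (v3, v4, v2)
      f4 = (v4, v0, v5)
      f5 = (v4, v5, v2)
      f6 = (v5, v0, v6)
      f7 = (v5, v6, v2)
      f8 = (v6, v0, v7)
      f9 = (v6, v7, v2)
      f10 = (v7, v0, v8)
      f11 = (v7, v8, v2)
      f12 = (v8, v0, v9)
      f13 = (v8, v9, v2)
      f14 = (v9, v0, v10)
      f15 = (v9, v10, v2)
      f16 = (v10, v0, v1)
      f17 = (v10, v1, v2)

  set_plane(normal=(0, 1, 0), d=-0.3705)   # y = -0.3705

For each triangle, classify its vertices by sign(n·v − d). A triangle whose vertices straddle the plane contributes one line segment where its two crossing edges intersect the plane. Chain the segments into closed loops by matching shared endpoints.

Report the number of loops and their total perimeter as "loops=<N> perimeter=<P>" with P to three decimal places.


loops=1 perimeter=9.321

Straddling triangles (10 of 18):
  (v6,v0,v7) [++-] → (-1.01799, -0.3705, 0)–(-1.7854, -0.3705, 0)  len=0.7674
  (v6,v7,v2) [+-+] → (-1.7854, -0.3705, 0)–(-1.01799, -0.3705, 1.19061)  len=1.4165
  (v7,v0,v8) [-+-] → (-1.01799, -0.3705, 0)–(-0.213915, -0.3705, 0)  len=0.8041
  (v7,v8,v2) [--+] → (-0.213915, -0.3705, 2.14627)–(-1.01799, -0.3705, 1.19061)  len=1.2489
  (v8,v0,v9) [-+-] → (-0.213915, -0.3705, 0)–(0.0653241, -0.3705, 0)  len=0.2792
  (v8,v9,v2) [--+] → (0.0653241, -0.3705, 2.22151)–(-0.213915, -0.3705, 2.14627)  len=0.2892
  (v9,v0,v10) [-+-] → (0.0653241, -0.3705, 0)–(0.441548, -0.3705, 0)  len=0.3762
  (v9,v10,v2) [--+] → (0.441548, -0.3705, 1.92968)–(0.0653241, -0.3705, 2.22151)  len=0.4761
  (v10,v0,v1) [-++] → (0.441548, -0.3705, 0)–(1.76515, -0.3705, 0)  len=1.3236
  (v10,v1,v2) [-++] → (1.76515, -0.3705, 0)–(0.441548, -0.3705, 1.92968)  len=2.3400

Chained into 1 loop(s):
  loop 1: 10 segments, perimeter = 9.3213
Total perimeter = 9.321


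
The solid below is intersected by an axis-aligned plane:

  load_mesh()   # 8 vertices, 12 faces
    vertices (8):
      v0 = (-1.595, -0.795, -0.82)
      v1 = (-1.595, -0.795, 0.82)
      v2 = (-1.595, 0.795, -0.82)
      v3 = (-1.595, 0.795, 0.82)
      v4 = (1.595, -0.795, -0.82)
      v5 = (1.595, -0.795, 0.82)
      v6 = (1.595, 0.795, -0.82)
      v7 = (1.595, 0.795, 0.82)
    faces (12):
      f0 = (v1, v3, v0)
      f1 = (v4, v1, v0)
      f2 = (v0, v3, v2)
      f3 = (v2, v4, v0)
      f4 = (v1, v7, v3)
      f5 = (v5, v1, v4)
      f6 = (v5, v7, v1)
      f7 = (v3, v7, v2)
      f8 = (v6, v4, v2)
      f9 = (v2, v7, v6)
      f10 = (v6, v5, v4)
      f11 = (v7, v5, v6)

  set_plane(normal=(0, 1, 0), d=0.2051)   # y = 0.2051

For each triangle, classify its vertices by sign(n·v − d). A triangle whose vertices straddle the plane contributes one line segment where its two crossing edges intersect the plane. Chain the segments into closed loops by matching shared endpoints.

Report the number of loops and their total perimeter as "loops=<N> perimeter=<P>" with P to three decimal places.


Straddling triangles (8 of 12):
  (v1,v3,v0) [-+-] → (-1.595, 0.2051, 0.82)–(-1.595, 0.2051, 0.21155)  len=0.6085
  (v0,v3,v2) [-++] → (-1.595, 0.2051, 0.21155)–(-1.595, 0.2051, -0.82)  len=1.0315
  (v2,v4,v0) [+--] → (-0.41149, 0.2051, -0.82)–(-1.595, 0.2051, -0.82)  len=1.1835
  (v1,v7,v3) [-++] → (0.41149, 0.2051, 0.82)–(-1.595, 0.2051, 0.82)  len=2.0065
  (v5,v7,v1) [-+-] → (1.595, 0.2051, 0.82)–(0.41149, 0.2051, 0.82)  len=1.1835
  (v6,v4,v2) [+-+] → (1.595, 0.2051, -0.82)–(-0.41149, 0.2051, -0.82)  len=2.0065
  (v6,v5,v4) [+--] → (1.595, 0.2051, -0.21155)–(1.595, 0.2051, -0.82)  len=0.6085
  (v7,v5,v6) [+-+] → (1.595, 0.2051, 0.82)–(1.595, 0.2051, -0.21155)  len=1.0315

Chained into 1 loop(s):
  loop 1: 8 segments, perimeter = 9.6600
Total perimeter = 9.660

loops=1 perimeter=9.660


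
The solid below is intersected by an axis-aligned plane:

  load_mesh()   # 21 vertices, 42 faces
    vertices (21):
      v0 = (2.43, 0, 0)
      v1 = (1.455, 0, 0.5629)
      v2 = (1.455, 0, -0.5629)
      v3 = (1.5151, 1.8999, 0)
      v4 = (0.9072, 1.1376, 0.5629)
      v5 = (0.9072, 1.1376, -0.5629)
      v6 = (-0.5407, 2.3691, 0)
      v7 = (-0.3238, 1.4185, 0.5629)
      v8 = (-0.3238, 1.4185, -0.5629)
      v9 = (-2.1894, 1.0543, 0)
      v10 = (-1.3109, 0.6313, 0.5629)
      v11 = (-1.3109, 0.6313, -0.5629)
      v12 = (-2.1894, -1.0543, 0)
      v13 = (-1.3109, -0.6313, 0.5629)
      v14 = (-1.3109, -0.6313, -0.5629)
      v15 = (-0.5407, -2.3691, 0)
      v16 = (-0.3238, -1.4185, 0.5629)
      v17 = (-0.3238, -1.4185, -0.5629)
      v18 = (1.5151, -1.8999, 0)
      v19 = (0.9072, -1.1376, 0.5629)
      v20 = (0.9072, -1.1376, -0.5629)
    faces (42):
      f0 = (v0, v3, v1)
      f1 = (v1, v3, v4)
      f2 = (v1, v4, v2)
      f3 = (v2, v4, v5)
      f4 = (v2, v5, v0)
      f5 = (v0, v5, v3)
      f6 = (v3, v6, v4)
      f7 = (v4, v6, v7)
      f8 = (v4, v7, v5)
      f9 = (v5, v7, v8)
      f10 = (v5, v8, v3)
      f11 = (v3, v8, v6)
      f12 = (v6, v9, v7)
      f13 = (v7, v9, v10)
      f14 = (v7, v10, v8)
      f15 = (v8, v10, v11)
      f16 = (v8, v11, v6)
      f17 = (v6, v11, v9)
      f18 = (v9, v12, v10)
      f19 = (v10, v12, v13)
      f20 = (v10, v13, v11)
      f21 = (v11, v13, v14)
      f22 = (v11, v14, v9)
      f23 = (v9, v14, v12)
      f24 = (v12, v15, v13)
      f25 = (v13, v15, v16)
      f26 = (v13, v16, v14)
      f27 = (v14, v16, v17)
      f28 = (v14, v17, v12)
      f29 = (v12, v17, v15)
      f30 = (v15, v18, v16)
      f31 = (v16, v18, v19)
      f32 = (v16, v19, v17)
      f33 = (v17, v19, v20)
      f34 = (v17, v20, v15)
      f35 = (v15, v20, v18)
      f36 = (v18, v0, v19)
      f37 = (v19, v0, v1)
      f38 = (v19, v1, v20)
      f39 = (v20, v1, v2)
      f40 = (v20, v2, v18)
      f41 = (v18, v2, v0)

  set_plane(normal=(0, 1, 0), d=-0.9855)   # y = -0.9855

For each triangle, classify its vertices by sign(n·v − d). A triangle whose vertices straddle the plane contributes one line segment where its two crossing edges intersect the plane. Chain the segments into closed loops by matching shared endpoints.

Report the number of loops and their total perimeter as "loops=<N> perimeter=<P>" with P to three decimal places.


Straddling triangles (14 of 42):
  (v9,v12,v10) [+-+] → (-2.1894, -0.9855, 0)–(-2.15354, -0.9855, 0.0229755)  len=0.0426
  (v10,v12,v13) [+-+] → (-2.15354, -0.9855, 0.0229755)–(-2.04651, -0.9855, 0.0915544)  len=0.1271
  (v9,v14,v12) [++-] → (-2.04651, -0.9855, -0.0915544)–(-2.1894, -0.9855, 0)  len=0.1697
  (v12,v15,v13) [--+] → (-1.15392, -0.9855, 0.448169)–(-2.04651, -0.9855, 0.0915544)  len=0.9612
  (v13,v15,v16) [+--] → (-1.15392, -0.9855, 0.448169)–(-0.866755, -0.9855, 0.5629)  len=0.3092
  (v13,v16,v14) [+-+] → (-0.866755, -0.9855, 0.5629)–(-0.866755, -0.9855, -0.0563472)  len=0.6192
  (v14,v16,v17) [+--] → (-0.866755, -0.9855, -0.0563472)–(-0.866755, -0.9855, -0.5629)  len=0.5066
  (v14,v17,v12) [+--] → (-0.866755, -0.9855, -0.5629)–(-2.04651, -0.9855, -0.0915544)  len=1.2704
  (v18,v0,v19) [-+-] → (1.95543, -0.9855, 0)–(1.1108, -0.9855, 0.487639)  len=0.9753
  (v19,v0,v1) [-++] → (1.1108, -0.9855, 0.487639)–(0.980442, -0.9855, 0.5629)  len=0.1505
  (v19,v1,v20) [-+-] → (0.980442, -0.9855, 0.5629)–(0.980442, -0.9855, -0.412378)  len=0.9753
  (v20,v1,v2) [-++] → (0.980442, -0.9855, -0.412378)–(0.980442, -0.9855, -0.5629)  len=0.1505
  (v20,v2,v18) [-+-] → (0.980442, -0.9855, -0.5629)–(1.48617, -0.9855, -0.270917)  len=0.5840
  (v18,v2,v0) [-++] → (1.48617, -0.9855, -0.270917)–(1.95543, -0.9855, 0)  len=0.5418

Chained into 2 loop(s):
  loop 1: 8 segments, perimeter = 4.0061
  loop 2: 6 segments, perimeter = 3.3774
Total perimeter = 7.383

loops=2 perimeter=7.383


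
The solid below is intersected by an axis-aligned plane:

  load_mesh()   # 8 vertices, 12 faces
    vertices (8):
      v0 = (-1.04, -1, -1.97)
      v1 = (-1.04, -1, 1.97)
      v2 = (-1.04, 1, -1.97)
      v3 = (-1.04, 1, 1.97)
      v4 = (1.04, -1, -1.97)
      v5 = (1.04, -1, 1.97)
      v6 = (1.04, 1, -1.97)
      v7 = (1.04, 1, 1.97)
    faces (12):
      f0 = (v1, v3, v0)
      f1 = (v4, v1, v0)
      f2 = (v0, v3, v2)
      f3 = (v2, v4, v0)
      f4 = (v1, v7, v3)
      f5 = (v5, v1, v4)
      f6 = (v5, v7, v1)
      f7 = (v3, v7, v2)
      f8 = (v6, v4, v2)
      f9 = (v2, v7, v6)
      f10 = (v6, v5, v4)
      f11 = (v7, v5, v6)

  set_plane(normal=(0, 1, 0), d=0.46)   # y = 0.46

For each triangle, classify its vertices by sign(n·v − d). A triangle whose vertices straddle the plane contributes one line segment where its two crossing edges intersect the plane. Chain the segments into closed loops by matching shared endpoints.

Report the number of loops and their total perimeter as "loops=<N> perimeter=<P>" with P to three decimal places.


loops=1 perimeter=12.040

Straddling triangles (8 of 12):
  (v1,v3,v0) [-+-] → (-1.04, 0.46, 1.97)–(-1.04, 0.46, 0.9062)  len=1.0638
  (v0,v3,v2) [-++] → (-1.04, 0.46, 0.9062)–(-1.04, 0.46, -1.97)  len=2.8762
  (v2,v4,v0) [+--] → (-0.4784, 0.46, -1.97)–(-1.04, 0.46, -1.97)  len=0.5616
  (v1,v7,v3) [-++] → (0.4784, 0.46, 1.97)–(-1.04, 0.46, 1.97)  len=1.5184
  (v5,v7,v1) [-+-] → (1.04, 0.46, 1.97)–(0.4784, 0.46, 1.97)  len=0.5616
  (v6,v4,v2) [+-+] → (1.04, 0.46, -1.97)–(-0.4784, 0.46, -1.97)  len=1.5184
  (v6,v5,v4) [+--] → (1.04, 0.46, -0.9062)–(1.04, 0.46, -1.97)  len=1.0638
  (v7,v5,v6) [+-+] → (1.04, 0.46, 1.97)–(1.04, 0.46, -0.9062)  len=2.8762

Chained into 1 loop(s):
  loop 1: 8 segments, perimeter = 12.0400
Total perimeter = 12.040


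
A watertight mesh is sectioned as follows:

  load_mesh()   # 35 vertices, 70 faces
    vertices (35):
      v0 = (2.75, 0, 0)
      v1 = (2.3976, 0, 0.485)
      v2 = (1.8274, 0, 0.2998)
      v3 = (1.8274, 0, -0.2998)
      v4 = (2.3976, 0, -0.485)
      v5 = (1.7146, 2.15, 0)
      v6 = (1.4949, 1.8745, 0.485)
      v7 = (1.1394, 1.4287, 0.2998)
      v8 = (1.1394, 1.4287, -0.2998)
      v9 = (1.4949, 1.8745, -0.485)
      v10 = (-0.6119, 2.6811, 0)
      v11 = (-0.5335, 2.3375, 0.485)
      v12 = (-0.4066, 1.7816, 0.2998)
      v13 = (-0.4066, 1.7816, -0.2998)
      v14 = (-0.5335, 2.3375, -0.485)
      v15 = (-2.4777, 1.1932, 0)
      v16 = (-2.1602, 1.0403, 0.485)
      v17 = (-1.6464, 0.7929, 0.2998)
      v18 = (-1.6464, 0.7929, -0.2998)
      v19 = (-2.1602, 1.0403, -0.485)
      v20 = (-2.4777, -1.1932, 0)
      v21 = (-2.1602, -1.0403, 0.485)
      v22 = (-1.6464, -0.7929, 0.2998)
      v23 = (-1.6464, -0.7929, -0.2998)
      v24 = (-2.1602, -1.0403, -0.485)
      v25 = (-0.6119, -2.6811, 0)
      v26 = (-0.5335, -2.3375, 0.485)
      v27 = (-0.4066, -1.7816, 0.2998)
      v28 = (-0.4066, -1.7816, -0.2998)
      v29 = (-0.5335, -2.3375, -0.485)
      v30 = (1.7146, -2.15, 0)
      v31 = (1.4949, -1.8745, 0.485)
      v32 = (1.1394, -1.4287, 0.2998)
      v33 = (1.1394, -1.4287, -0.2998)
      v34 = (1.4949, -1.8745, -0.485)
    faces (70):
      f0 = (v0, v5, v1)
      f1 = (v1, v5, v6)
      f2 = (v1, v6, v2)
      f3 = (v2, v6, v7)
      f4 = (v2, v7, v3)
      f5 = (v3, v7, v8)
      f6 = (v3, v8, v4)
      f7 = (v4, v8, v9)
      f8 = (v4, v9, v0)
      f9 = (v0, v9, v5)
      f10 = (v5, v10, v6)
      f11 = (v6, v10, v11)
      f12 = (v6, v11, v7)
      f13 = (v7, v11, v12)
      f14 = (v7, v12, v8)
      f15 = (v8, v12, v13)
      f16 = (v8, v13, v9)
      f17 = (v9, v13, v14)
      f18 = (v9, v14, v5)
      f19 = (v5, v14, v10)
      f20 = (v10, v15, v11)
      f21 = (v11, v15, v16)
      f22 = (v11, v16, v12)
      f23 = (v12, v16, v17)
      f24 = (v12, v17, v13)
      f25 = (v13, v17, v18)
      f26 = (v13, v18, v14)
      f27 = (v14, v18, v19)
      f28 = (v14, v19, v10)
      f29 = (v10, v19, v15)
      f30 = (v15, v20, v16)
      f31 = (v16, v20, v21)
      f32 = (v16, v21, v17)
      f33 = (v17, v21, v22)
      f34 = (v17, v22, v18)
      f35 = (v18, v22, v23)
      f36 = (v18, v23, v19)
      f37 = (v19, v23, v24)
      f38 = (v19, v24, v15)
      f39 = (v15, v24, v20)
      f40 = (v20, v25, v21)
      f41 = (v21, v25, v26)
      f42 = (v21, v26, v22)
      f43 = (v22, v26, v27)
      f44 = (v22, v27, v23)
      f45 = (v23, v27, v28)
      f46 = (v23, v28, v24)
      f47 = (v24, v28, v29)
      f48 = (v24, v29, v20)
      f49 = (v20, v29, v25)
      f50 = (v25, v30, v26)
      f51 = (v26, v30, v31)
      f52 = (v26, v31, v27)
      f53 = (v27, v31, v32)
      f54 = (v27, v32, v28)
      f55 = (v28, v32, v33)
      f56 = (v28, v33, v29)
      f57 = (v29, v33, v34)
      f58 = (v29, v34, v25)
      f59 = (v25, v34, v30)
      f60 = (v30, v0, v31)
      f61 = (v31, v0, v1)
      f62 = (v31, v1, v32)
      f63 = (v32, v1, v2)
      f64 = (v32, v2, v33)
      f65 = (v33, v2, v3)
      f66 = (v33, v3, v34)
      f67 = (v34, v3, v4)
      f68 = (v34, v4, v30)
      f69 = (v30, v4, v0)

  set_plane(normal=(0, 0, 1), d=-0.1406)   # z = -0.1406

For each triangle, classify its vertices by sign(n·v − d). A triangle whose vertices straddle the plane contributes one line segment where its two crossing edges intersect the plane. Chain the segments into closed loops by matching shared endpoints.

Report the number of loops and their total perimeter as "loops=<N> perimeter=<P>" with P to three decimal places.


Straddling triangles (28 of 70):
  (v2,v7,v3) [++-] → (1.64473, 0.379335, -0.1406)–(1.8274, 0, -0.1406)  len=0.4210
  (v3,v7,v8) [-+-] → (1.64473, 0.379335, -0.1406)–(1.1394, 1.4287, -0.1406)  len=1.1647
  (v4,v9,v0) [--+] → (2.38615, 0.543412, -0.1406)–(2.64784, 0, -0.1406)  len=0.6031
  (v0,v9,v5) [+-+] → (2.38615, 0.543412, -0.1406)–(1.65091, 2.07013, -0.1406)  len=1.6945
  (v7,v12,v8) [++-] → (0.728921, 1.5224, -0.1406)–(1.1394, 1.4287, -0.1406)  len=0.4210
  (v8,v12,v13) [-+-] → (0.728921, 1.5224, -0.1406)–(-0.4066, 1.7816, -0.1406)  len=1.1647
  (v9,v14,v5) [--+] → (1.06288, 2.20436, -0.1406)–(1.65091, 2.07013, -0.1406)  len=0.6032
  (v5,v14,v10) [+-+] → (1.06288, 2.20436, -0.1406)–(-0.589172, 2.58149, -0.1406)  len=1.6946
  (v12,v17,v13) [++-] → (-0.73578, 1.51909, -0.1406)–(-0.4066, 1.7816, -0.1406)  len=0.4210
  (v13,v17,v18) [-+-] → (-0.73578, 1.51909, -0.1406)–(-1.6464, 0.7929, -0.1406)  len=1.1647
  (v14,v19,v10) [--+] → (-1.06075, 2.20544, -0.1406)–(-0.589172, 2.58149, -0.1406)  len=0.6032
  (v10,v19,v15) [+-+] → (-1.06075, 2.20544, -0.1406)–(-2.38566, 1.14887, -0.1406)  len=1.6946
  (v17,v22,v18) [++-] → (-1.6464, 0.371854, -0.1406)–(-1.6464, 0.7929, -0.1406)  len=0.4210
  (v18,v22,v23) [-+-] → (-1.6464, 0.371854, -0.1406)–(-1.6464, -0.7929, -0.1406)  len=1.1648
  (v19,v24,v15) [--+] → (-2.38566, 0.545715, -0.1406)–(-2.38566, 1.14887, -0.1406)  len=0.6032
  (v15,v24,v20) [+-+] → (-2.38566, 0.545715, -0.1406)–(-2.38566, -1.14887, -0.1406)  len=1.6946
  (v22,v27,v23) [++-] → (-1.31722, -1.05541, -0.1406)–(-1.6464, -0.7929, -0.1406)  len=0.4210
  (v23,v27,v28) [-+-] → (-1.31722, -1.05541, -0.1406)–(-0.4066, -1.7816, -0.1406)  len=1.1647
  (v24,v29,v20) [--+] → (-1.91408, -1.52493, -0.1406)–(-2.38566, -1.14887, -0.1406)  len=0.6032
  (v20,v29,v25) [+-+] → (-1.91408, -1.52493, -0.1406)–(-0.589172, -2.58149, -0.1406)  len=1.6946
  (v27,v32,v28) [++-] → (0.00387899, -1.6879, -0.1406)–(-0.4066, -1.7816, -0.1406)  len=0.4210
  (v28,v32,v33) [-+-] → (0.00387899, -1.6879, -0.1406)–(1.1394, -1.4287, -0.1406)  len=1.1647
  (v29,v34,v25) [--+] → (-0.0011452, -2.44727, -0.1406)–(-0.589172, -2.58149, -0.1406)  len=0.6032
  (v25,v34,v30) [+-+] → (-0.0011452, -2.44727, -0.1406)–(1.65091, -2.07013, -0.1406)  len=1.6946
  (v32,v2,v33) [++-] → (1.32207, -1.04937, -0.1406)–(1.1394, -1.4287, -0.1406)  len=0.4210
  (v33,v2,v3) [-+-] → (1.32207, -1.04937, -0.1406)–(1.8274, 0, -0.1406)  len=1.1647
  (v34,v4,v30) [--+] → (1.9126, -1.52672, -0.1406)–(1.65091, -2.07013, -0.1406)  len=0.6031
  (v30,v4,v0) [+-+] → (1.9126, -1.52672, -0.1406)–(2.64784, 0, -0.1406)  len=1.6945

Chained into 2 loop(s):
  loop 1: 14 segments, perimeter = 11.1003
  loop 2: 14 segments, perimeter = 16.0841
Total perimeter = 27.184

loops=2 perimeter=27.184
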